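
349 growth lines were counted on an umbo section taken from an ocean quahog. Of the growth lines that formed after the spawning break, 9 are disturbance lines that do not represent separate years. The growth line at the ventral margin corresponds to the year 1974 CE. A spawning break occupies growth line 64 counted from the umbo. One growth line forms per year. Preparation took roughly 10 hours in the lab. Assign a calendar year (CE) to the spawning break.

1698 CE

The spawning break sits at growth line 64 from the umbo, so 349 − 64 = 285 growth lines formed after it.
Removing the 9 false growth lines leaves 285 − 9 = 276 true growth lines beyond the spawning break.
1974 − 276 = 1698 CE.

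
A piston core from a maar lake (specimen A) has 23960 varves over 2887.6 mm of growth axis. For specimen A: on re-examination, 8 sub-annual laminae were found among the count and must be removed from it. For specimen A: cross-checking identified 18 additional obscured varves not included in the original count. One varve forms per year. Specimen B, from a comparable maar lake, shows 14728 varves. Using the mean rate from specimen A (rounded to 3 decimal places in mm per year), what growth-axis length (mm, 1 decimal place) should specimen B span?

1767.4 mm

Specimen A: after corrections the count is 23960 − 8 + 18 = 23970 varves.
A: Mean rate = 2887.6 mm / 23970 years ≈ 0.120 mm per year.
Length of B = 0.120 × 14728 = 1767.4 mm.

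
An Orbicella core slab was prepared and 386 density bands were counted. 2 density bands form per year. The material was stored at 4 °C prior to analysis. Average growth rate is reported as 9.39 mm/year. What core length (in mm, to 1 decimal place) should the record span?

Dividing by 2 density bands per year: 386 / 2 = 193 years.
193 years at 9.39 mm/year gives 9.39 × 193 = 1812.3 mm.

1812.3 mm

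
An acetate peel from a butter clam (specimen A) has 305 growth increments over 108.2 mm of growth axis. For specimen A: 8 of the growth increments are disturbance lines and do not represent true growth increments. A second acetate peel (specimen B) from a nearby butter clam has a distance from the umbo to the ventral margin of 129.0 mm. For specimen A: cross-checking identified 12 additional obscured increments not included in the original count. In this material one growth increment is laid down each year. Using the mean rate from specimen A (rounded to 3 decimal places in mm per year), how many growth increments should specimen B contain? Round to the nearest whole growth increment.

Specimen A: after corrections the count is 305 − 8 + 12 = 309 growth increments.
A: 108.2 mm over 309 years gives 108.2 / 309 ≈ 0.350 mm/year.
For B, 129.0 / 0.350 = 368.57 years ≈ 369 growth increments.

369 growth increments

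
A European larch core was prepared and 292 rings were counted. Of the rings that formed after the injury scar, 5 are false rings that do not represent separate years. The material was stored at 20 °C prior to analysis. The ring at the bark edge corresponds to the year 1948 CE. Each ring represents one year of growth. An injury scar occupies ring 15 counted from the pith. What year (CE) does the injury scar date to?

1676 CE

The injury scar sits at ring 15 from the pith, so 292 − 15 = 277 rings formed after it.
Excluding 5 false rings: 277 − 5 = 272.
The ring at the bark edge is 1948 CE, so the injury scar dates to 1948 − 272 = 1676 CE.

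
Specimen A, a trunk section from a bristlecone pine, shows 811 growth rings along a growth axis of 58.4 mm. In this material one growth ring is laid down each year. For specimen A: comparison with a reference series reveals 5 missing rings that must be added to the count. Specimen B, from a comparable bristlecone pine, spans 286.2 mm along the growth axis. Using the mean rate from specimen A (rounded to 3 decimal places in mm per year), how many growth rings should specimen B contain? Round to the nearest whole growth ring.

3975 growth rings

Specimen A: after corrections the count is 811 + 5 = 816 growth rings.
A: Extension rate ≈ 58.4 / 816 = 0.072 mm/year.
For B, 286.2 / 0.072 = 3975.00 years ≈ 3975 growth rings.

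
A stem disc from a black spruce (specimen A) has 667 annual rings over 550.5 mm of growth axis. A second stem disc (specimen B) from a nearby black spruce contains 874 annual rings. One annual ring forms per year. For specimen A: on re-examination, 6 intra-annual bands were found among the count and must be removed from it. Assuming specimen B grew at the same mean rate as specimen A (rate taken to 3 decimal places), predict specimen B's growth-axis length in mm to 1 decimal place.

Specimen A: adjusted count: 667 − 6 = 661 annual rings.
A: Extension rate ≈ 550.5 / 661 = 0.833 mm/yr.
For B, 0.833 mm/year × 874 years = 728.0 mm.

728.0 mm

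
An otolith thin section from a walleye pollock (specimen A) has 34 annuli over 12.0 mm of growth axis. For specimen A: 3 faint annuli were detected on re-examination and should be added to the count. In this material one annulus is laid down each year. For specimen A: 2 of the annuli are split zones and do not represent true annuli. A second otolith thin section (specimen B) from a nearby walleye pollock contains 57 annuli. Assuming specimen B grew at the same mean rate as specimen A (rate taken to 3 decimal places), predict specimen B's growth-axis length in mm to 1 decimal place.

19.6 mm

Specimen A: correcting the raw count gives 34 − 2 + 3 = 35 true annuli.
A: 12.0 mm over 35 years gives 12.0 / 35 ≈ 0.343 mm/year.
For B, 0.343 mm/year × 57 years = 19.6 mm.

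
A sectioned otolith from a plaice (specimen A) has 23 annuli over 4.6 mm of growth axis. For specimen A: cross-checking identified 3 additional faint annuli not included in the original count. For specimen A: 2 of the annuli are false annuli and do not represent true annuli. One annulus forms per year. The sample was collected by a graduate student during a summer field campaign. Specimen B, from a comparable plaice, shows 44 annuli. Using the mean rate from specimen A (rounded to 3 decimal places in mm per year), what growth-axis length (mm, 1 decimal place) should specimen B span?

8.4 mm

Specimen A: after corrections the count is 23 − 2 + 3 = 24 annuli.
A: Mean rate = 4.6 mm / 24 years ≈ 0.192 mm/year.
For B, 0.192 mm/year × 44 years = 8.4 mm.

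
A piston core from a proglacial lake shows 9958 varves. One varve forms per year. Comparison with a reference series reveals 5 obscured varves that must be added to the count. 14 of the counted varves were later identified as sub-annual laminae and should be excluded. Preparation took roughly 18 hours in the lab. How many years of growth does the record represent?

9949 years

After corrections the count is 9958 − 14 + 5 = 9949 varves.
At one varve per year, that is 9949 years.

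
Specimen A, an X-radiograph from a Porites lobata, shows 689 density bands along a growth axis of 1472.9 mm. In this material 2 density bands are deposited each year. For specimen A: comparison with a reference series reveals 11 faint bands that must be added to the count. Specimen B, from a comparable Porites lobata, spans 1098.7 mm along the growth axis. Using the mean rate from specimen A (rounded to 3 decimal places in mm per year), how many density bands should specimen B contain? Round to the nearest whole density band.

522 density bands

Specimen A: correcting the raw count gives 689 + 11 = 700 true density bands.
Specimen A: dividing by 2 density bands per year: 700 / 2 = 350 years.
A: Mean rate = 1472.9 mm / 350 years ≈ 4.208 mm per year.
B spans 1098.7 / 4.208 = 261.10 years; at 2 density bands per year that is 261.10 × 2 ≈ 522 density bands.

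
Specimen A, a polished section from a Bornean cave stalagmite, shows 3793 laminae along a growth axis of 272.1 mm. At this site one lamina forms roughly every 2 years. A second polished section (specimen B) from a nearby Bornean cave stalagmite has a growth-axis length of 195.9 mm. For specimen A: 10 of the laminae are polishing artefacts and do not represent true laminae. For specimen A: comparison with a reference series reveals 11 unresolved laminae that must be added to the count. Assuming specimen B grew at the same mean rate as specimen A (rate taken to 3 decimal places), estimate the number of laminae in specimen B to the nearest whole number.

Specimen A: after corrections the count is 3793 − 10 + 11 = 3794 laminae.
Specimen A: at 2 years per lamina, 3794 × 2 = 7588 years.
A: Mean rate = 272.1 mm / 7588 years ≈ 0.036 mm/year.
For B, 195.9 / 0.036 = 5441.67 years; at 2 years per lamina that is 5441.67 / 2 ≈ 2721 laminae.

2721 laminae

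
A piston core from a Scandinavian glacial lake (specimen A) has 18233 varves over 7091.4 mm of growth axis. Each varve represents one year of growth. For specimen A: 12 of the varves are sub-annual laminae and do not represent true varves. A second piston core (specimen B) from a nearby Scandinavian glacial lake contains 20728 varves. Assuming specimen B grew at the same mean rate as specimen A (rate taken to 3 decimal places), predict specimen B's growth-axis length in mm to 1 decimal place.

Specimen A: after corrections the count is 18233 − 12 = 18221 varves.
A: Mean rate = 7091.4 mm / 18221 years ≈ 0.389 mm/year.
Length of B = 0.389 × 20728 = 8063.2 mm.

8063.2 mm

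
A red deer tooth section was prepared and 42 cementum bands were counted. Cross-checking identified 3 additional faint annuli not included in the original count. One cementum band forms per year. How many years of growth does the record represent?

45 yr

Correcting the raw count gives 42 + 3 = 45 true cementum bands.
One cementum band per year makes the duration 45 years.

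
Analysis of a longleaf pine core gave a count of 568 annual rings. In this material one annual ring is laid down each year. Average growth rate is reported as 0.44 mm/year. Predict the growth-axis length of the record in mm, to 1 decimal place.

568 years of growth are recorded.
Predicted length = 0.44 mm/year × 568 years = 249.9 mm.

249.9 mm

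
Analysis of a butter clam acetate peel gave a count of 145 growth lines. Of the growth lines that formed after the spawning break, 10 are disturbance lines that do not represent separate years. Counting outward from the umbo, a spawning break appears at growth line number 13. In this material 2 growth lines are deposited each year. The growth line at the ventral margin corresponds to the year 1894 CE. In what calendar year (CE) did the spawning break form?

145 − 13 = 132 growth lines lie beyond the spawning break toward the ventral margin.
Removing the 10 false growth lines leaves 132 − 10 = 122 true growth lines beyond the spawning break.
122 growth lines at 2 per year is 122 / 2 = 61 years.
Counting back 61 years from 1894 CE places the spawning break in 1894 − 61 = 1833 CE.

1833 CE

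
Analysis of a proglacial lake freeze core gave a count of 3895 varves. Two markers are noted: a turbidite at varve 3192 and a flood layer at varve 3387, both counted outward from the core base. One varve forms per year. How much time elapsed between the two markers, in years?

195 years

3387 − 3192 = 195 varves lie between the two events.
At one varve per year, 195 years elapsed between them.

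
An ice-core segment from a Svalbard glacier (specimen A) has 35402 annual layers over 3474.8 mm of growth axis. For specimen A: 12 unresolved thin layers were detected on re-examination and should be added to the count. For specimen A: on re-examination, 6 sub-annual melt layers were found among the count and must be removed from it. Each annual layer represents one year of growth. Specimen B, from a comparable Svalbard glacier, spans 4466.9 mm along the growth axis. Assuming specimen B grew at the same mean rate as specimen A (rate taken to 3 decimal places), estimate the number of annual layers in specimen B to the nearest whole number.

Specimen A: after corrections the count is 35402 − 6 + 12 = 35408 annual layers.
A: 3474.8 mm over 35408 years gives 3474.8 / 35408 ≈ 0.098 mm/year.
For B, 4466.9 / 0.098 = 45580.61 years ≈ 45581 annual layers.

45581 annual layers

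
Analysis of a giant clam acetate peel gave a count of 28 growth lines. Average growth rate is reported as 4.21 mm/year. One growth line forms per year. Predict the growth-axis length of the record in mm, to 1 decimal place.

117.9 mm

The record spans 28 years at 4.21 mm per year.
Predicted length = 4.21 mm/year × 28 years = 117.9 mm.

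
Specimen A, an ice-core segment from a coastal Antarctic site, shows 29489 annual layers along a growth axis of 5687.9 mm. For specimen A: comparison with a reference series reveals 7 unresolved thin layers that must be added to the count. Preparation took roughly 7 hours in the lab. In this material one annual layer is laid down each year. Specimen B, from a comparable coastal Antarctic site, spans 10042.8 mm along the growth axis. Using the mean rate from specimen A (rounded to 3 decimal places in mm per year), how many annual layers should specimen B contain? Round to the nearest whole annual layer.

Specimen A: after corrections the count is 29489 + 7 = 29496 annual layers.
A: Mean rate = 5687.9 mm / 29496 years ≈ 0.193 mm/yr.
Specimen B: 10042.8 mm / 0.193 mm per year = 52035.23 years ≈ 52035 annual layers.

52035 annual layers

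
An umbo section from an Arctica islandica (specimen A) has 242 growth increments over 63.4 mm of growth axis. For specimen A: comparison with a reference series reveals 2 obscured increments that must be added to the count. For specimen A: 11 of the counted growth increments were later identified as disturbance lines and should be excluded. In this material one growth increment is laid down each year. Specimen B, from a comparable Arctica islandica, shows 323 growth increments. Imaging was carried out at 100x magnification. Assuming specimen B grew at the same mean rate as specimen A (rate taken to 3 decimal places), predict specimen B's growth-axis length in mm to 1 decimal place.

Specimen A: correcting the raw count gives 242 − 11 + 2 = 233 true growth increments.
A: Extension rate ≈ 63.4 / 233 = 0.272 mm per year.
Length of B = 0.272 × 323 = 87.9 mm.

87.9 mm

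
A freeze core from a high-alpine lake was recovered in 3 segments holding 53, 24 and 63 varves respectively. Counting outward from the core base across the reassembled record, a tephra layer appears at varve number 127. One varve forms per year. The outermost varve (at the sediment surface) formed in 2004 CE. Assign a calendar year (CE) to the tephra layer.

Total varves = 53 + 24 + 63 = 140.
Between varve 127 and the sediment surface there are 140 − 127 = 13 varves.
2004 − 13 = 1991 CE.

1991 CE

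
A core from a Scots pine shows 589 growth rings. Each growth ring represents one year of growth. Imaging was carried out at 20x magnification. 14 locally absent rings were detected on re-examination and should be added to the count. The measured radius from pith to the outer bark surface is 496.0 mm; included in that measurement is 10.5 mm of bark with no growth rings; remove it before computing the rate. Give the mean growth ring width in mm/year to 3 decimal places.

Correcting the raw count gives 589 + 14 = 603 true growth rings.
The growth record spans 496.0 − 10.5 = 485.5 mm.
Mean rate = 485.5 mm / 603 years ≈ 0.805 mm/year.

0.805 mm/year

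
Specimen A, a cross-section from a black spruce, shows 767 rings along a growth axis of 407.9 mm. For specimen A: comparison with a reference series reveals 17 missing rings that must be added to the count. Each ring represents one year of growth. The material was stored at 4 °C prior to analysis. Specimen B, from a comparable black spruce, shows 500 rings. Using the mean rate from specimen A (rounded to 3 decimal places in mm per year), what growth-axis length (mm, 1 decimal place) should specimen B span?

Specimen A: after corrections the count is 767 + 17 = 784 rings.
A: Mean rate = 407.9 mm / 784 years ≈ 0.520 mm/year.
For B, 0.520 mm/year × 500 years = 260.0 mm.

260.0 mm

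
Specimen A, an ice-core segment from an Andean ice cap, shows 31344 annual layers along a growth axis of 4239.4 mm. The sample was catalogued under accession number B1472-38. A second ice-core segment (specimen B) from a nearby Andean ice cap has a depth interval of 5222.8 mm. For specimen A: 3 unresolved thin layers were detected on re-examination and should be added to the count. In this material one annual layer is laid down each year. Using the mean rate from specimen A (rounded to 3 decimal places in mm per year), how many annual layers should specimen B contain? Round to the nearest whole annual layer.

38687 annual layers

Specimen A: true annual layer count = 31344 + 3 = 31347.
A: Extension rate ≈ 4239.4 / 31347 = 0.135 mm/yr.
For B, 5222.8 / 0.135 = 38687.41 years ≈ 38687 annual layers.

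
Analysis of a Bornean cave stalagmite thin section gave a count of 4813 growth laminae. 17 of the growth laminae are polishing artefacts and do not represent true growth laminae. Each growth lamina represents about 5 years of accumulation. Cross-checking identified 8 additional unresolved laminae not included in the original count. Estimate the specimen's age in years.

True growth lamina count = 4813 − 17 + 8 = 4804.
Multiplying by 5 years per growth lamina: 4804 × 5 = 24020 years.

24020 years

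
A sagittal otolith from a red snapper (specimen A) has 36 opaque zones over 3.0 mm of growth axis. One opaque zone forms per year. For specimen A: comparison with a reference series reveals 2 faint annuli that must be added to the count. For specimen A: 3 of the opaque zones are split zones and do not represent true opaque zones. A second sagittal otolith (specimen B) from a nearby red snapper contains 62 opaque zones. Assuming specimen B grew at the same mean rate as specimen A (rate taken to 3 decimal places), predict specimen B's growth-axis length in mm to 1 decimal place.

Specimen A: after corrections the count is 36 − 3 + 2 = 35 opaque zones.
A: Mean rate = 3.0 mm / 35 years ≈ 0.086 mm/year.
Length of B = 0.086 × 62 = 5.3 mm.

5.3 mm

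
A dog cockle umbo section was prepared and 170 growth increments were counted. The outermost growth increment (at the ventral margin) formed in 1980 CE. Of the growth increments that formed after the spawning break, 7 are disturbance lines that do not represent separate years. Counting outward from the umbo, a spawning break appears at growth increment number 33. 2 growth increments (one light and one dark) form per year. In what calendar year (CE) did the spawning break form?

Between growth increment 33 and the ventral margin there are 170 − 33 = 137 growth increments.
137 − 7 false = 130 true growth increments after the spawning break.
130 growth increments at 2 per year is 130 / 2 = 65 years.
The growth increment at the ventral margin is 1980 CE, so the spawning break dates to 1980 − 65 = 1915 CE.

1915 CE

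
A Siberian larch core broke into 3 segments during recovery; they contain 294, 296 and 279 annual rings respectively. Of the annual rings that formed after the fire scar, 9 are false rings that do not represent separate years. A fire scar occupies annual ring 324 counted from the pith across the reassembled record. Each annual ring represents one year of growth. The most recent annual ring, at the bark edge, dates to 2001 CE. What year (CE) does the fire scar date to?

1465 CE

Total annual rings = 294 + 296 + 279 = 869.
Between annual ring 324 and the bark edge there are 869 − 324 = 545 annual rings.
545 − 9 false = 536 true annual rings after the fire scar.
Counting back 536 years from 2001 CE places the fire scar in 2001 − 536 = 1465 CE.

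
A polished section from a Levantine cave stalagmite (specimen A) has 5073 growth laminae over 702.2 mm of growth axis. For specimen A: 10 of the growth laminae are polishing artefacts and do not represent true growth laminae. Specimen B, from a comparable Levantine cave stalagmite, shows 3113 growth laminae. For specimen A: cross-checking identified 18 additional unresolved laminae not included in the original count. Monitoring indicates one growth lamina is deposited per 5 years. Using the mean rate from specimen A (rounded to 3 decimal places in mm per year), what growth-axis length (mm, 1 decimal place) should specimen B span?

435.8 mm

Specimen A: true growth lamina count = 5073 − 10 + 18 = 5081.
Specimen A: 5081 growth laminae at 5 years each span 5081 × 5 = 25405 years.
A: 702.2 mm over 25405 years gives 702.2 / 25405 ≈ 0.028 mm per year.
Specimen B: 3113 growth laminae at 5 years each span 3113 × 5 = 15565 years. B's length ≈ 0.028 × 15565 = 435.8 mm.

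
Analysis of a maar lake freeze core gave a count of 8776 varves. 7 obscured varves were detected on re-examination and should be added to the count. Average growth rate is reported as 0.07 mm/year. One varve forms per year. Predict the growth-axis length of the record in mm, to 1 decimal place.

614.8 mm

After corrections the count is 8776 + 7 = 8783 varves.
8783 years at 0.07 mm/year gives 0.07 × 8783 = 614.8 mm.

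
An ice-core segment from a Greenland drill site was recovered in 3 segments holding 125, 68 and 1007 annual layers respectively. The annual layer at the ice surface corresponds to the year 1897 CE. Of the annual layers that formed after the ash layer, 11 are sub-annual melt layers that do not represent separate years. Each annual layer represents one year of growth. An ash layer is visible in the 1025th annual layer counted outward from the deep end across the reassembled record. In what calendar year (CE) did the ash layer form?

Total annual layers = 125 + 68 + 1007 = 1200.
The ash layer sits at annual layer 1025 from the deep end, so 1200 − 1025 = 175 annual layers formed after it.
Removing the 11 false annual layers leaves 175 − 11 = 164 true annual layers beyond the ash layer.
1897 − 164 = 1733 CE.

1733 CE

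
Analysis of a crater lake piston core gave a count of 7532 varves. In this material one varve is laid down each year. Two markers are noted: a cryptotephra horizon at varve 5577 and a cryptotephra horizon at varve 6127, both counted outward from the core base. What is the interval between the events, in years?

550 years

6127 − 5577 = 550 varves lie between the two events.
One varve per year makes the interval 550 years.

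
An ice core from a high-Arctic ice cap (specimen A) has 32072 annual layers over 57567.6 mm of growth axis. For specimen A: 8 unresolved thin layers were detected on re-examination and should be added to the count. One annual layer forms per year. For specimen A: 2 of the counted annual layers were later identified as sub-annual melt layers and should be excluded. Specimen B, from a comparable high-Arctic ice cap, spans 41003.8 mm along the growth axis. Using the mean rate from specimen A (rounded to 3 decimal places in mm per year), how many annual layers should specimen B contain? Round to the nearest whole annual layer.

Specimen A: after corrections the count is 32072 − 2 + 8 = 32078 annual layers.
A: 57567.6 mm over 32078 years gives 57567.6 / 32078 ≈ 1.795 mm per year.
For B, 41003.8 / 1.795 = 22843.34 years ≈ 22843 annual layers.

22843 annual layers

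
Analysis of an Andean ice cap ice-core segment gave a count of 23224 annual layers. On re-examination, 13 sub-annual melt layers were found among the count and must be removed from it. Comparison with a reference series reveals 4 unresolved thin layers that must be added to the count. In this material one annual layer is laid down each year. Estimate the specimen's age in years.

Adjusted count: 23224 − 13 + 4 = 23215 annual layers.
With a one-to-one annual layer periodicity this is 23215 years.

23215 yr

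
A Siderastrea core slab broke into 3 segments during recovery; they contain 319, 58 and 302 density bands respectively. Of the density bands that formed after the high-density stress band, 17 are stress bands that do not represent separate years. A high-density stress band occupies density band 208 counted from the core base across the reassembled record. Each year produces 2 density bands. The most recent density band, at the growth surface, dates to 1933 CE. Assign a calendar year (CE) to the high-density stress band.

Total density bands = 319 + 58 + 302 = 679.
679 − 208 = 471 density bands lie beyond the high-density stress band toward the growth surface.
471 − 17 false = 454 true density bands after the high-density stress band.
454 density bands at 2 per year is 454 / 2 = 227 years.
1933 − 227 = 1706 CE.

1706 CE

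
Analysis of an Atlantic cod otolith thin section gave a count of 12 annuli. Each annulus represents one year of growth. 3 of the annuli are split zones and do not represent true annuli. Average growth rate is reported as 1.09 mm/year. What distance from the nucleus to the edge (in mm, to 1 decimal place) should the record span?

Correcting the raw count gives 12 − 3 = 9 true annuli.
9 years at 1.09 mm/year gives 1.09 × 9 = 9.8 mm.

9.8 mm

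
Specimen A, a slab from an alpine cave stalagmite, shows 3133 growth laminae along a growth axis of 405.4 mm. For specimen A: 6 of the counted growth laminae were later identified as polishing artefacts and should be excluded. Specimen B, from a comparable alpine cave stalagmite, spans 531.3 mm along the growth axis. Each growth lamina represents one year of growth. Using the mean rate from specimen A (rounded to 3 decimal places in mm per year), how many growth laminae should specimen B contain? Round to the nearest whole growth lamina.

4087 growth laminae

Specimen A: correcting the raw count gives 3133 − 6 = 3127 true growth laminae.
A: Mean rate = 405.4 mm / 3127 years ≈ 0.130 mm/year.
Specimen B: 531.3 mm / 0.130 mm per year = 4086.92 years ≈ 4087 growth laminae.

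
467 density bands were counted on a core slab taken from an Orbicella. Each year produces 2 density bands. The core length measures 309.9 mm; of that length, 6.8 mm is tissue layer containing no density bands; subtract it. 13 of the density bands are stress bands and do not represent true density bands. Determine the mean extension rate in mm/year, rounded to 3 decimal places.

1.335 mm/year

True density band count = 467 − 13 = 454.
Dividing by 2 density bands per year: 454 / 2 = 227 years.
Removing the 6.8 mm offcut leaves 309.9 − 6.8 = 303.1 mm.
Extension rate ≈ 303.1 / 227 = 1.335 mm/year.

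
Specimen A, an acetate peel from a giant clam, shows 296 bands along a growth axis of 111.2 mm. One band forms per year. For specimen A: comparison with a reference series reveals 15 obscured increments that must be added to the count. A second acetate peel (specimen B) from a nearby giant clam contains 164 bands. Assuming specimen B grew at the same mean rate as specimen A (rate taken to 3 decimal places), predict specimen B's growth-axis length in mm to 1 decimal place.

Specimen A: true band count = 296 + 15 = 311.
A: Mean rate = 111.2 mm / 311 years ≈ 0.358 mm/year.
For B, 0.358 mm/year × 164 years = 58.7 mm.

58.7 mm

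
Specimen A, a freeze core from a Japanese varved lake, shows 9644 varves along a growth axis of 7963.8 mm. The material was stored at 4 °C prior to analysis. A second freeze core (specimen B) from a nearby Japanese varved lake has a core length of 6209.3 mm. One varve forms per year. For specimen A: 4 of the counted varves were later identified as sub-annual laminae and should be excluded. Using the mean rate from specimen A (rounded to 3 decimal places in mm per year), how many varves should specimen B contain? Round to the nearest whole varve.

Specimen A: true varve count = 9644 − 4 = 9640.
A: 7963.8 mm over 9640 years gives 7963.8 / 9640 ≈ 0.826 mm/yr.
For B, 6209.3 / 0.826 = 7517.31 years ≈ 7517 varves.

7517 varves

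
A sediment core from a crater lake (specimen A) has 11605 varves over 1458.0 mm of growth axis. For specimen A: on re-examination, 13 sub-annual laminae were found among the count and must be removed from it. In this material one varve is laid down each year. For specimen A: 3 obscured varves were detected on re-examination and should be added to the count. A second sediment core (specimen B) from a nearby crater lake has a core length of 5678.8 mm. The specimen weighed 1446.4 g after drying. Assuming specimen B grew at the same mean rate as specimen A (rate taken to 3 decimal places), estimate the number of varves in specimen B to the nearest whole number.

45070 varves

Specimen A: correcting the raw count gives 11605 − 13 + 3 = 11595 true varves.
A: Mean rate = 1458.0 mm / 11595 years ≈ 0.126 mm per year.
For B, 5678.8 / 0.126 = 45069.84 years ≈ 45070 varves.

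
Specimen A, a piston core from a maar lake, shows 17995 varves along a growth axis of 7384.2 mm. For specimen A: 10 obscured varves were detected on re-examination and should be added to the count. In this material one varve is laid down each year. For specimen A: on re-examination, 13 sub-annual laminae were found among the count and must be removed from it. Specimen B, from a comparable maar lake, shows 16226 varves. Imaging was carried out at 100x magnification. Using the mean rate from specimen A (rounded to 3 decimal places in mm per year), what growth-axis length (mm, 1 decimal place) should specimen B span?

6652.7 mm

Specimen A: correcting the raw count gives 17995 − 13 + 10 = 17992 true varves.
A: Mean rate = 7384.2 mm / 17992 years ≈ 0.410 mm/yr.
Length of B = 0.410 × 16226 = 6652.7 mm.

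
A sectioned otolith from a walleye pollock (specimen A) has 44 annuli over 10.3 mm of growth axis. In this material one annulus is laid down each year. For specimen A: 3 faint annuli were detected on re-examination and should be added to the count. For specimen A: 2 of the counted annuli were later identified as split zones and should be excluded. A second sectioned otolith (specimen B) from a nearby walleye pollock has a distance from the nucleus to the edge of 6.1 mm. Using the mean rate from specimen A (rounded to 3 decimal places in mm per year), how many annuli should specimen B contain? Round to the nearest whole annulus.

27 annuli

Specimen A: adjusted count: 44 − 2 + 3 = 45 annuli.
A: 10.3 mm over 45 years gives 10.3 / 45 ≈ 0.229 mm/yr.
B spans 6.1 / 0.229 = 26.64 years ≈ 27 annuli.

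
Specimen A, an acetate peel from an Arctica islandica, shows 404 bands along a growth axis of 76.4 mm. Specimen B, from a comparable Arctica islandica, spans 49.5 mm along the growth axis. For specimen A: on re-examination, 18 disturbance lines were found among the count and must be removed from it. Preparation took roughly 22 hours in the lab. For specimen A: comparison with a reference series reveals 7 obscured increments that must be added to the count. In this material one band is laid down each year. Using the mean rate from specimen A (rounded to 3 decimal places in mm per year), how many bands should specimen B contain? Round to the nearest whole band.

255 bands

Specimen A: correcting the raw count gives 404 − 18 + 7 = 393 true bands.
A: 76.4 mm over 393 years gives 76.4 / 393 ≈ 0.194 mm/year.
For B, 49.5 / 0.194 = 255.15 years ≈ 255 bands.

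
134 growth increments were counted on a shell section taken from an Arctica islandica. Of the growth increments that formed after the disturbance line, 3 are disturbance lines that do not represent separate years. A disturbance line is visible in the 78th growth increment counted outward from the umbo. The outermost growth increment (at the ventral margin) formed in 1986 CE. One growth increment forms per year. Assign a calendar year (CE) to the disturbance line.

1933 CE

Between growth increment 78 and the ventral margin there are 134 − 78 = 56 growth increments.
Excluding 3 false growth increments: 56 − 3 = 53.
Counting back 53 years from 1986 CE places the disturbance line in 1986 − 53 = 1933 CE.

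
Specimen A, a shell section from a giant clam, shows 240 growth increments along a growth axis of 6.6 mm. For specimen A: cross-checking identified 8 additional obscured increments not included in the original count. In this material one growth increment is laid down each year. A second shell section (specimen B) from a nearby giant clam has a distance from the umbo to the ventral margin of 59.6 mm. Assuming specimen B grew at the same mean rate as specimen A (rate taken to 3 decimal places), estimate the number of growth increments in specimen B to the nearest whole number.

2207 growth increments

Specimen A: after corrections the count is 240 + 8 = 248 growth increments.
A: Mean rate = 6.6 mm / 248 years ≈ 0.027 mm/year.
For B, 59.6 / 0.027 = 2207.41 years ≈ 2207 growth increments.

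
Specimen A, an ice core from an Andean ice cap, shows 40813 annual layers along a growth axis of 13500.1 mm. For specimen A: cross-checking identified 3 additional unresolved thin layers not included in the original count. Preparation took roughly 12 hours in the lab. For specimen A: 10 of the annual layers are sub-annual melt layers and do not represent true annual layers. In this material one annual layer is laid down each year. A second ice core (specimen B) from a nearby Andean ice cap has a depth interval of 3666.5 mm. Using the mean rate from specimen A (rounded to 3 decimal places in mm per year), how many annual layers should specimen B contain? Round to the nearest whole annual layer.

11077 annual layers

Specimen A: after corrections the count is 40813 − 10 + 3 = 40806 annual layers.
A: Mean rate = 13500.1 mm / 40806 years ≈ 0.331 mm per year.
For B, 3666.5 / 0.331 = 11077.04 years ≈ 11077 annual layers.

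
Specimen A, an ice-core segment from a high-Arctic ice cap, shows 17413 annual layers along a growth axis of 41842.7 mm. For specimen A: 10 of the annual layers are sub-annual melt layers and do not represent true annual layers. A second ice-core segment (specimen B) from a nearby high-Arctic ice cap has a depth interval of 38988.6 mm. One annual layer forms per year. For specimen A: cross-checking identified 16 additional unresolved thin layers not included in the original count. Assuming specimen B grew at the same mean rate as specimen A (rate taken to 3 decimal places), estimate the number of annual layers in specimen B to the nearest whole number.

16232 annual layers

Specimen A: adjusted count: 17413 − 10 + 16 = 17419 annual layers.
A: 41842.7 mm over 17419 years gives 41842.7 / 17419 ≈ 2.402 mm/yr.
B spans 38988.6 / 2.402 = 16231.72 years ≈ 16232 annual layers.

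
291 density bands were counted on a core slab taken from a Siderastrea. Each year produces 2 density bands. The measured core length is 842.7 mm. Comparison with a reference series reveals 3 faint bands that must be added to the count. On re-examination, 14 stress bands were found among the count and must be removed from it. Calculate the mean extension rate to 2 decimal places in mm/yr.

After corrections the count is 291 − 14 + 3 = 280 density bands.
With 2 density bands per year, 280 / 2 = 140 years.
Extension rate ≈ 842.7 / 140 = 6.02 mm/yr.

6.02 mm/yr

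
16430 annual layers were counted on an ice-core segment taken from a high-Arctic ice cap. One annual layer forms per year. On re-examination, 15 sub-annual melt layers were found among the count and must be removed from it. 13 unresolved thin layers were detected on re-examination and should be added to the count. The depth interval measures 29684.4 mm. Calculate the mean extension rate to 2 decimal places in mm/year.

1.81 mm/year

Correcting the raw count gives 16430 − 15 + 13 = 16428 true annual layers.
Extension rate ≈ 29684.4 / 16428 = 1.81 mm/year.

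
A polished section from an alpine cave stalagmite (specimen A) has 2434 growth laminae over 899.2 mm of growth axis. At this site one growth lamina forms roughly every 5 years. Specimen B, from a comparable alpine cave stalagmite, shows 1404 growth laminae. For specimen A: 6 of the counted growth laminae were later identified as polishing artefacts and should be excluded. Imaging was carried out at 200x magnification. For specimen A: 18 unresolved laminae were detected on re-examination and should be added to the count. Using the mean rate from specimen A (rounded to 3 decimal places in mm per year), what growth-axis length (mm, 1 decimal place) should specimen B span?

519.5 mm

Specimen A: true growth lamina count = 2434 − 6 + 18 = 2446.
Specimen A: multiplying by 5 years per growth lamina: 2446 × 5 = 12230 years.
A: 899.2 mm over 12230 years gives 899.2 / 12230 ≈ 0.074 mm/yr.
Specimen B: multiplying by 5 years per growth lamina: 1404 × 5 = 7020 years. B's length ≈ 0.074 × 7020 = 519.5 mm.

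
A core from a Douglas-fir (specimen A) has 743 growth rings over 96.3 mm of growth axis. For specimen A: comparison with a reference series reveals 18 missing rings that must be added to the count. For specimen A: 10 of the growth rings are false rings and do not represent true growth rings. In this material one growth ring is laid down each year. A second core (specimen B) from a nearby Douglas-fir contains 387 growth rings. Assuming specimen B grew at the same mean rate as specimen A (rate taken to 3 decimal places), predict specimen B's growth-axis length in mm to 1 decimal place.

Specimen A: adjusted count: 743 − 10 + 18 = 751 growth rings.
A: 96.3 mm over 751 years gives 96.3 / 751 ≈ 0.128 mm per year.
For B, 0.128 mm/year × 387 years = 49.5 mm.

49.5 mm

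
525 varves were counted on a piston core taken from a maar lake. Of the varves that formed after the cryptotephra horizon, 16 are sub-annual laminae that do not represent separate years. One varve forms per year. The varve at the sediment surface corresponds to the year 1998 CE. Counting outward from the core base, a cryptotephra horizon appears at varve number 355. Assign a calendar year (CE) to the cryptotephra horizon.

1844 CE

525 − 355 = 170 varves lie beyond the cryptotephra horizon toward the sediment surface.
170 − 16 false = 154 true varves after the cryptotephra horizon.
The varve at the sediment surface is 1998 CE, so the cryptotephra horizon dates to 1998 − 154 = 1844 CE.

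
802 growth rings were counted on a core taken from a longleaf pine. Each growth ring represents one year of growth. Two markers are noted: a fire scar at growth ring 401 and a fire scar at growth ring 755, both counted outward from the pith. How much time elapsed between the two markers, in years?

Separation: 755 − 401 = 354 growth rings.
That is 354 years at one growth ring per year.

354 years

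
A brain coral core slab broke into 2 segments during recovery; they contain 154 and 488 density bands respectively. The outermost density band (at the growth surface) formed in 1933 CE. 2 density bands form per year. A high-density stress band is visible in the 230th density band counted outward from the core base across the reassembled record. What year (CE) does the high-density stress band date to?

Total density bands = 154 + 488 = 642.
The high-density stress band sits at density band 230 from the core base, so 642 − 230 = 412 density bands formed after it.
412 density bands at 2 per year is 412 / 2 = 206 years.
1933 − 206 = 1727 CE.

1727 CE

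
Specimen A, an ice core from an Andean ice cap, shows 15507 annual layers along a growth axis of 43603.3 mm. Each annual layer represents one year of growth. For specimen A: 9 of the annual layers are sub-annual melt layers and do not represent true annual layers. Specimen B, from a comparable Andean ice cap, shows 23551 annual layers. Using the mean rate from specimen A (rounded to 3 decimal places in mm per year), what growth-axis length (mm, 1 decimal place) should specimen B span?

66249.0 mm

Specimen A: correcting the raw count gives 15507 − 9 = 15498 true annual layers.
A: 43603.3 mm over 15498 years gives 43603.3 / 15498 ≈ 2.813 mm/year.
Length of B = 2.813 × 23551 = 66249.0 mm.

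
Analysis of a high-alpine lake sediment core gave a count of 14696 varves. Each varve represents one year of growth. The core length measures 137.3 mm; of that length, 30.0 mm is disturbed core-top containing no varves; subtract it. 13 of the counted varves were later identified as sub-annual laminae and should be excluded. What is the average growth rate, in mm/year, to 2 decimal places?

0.01 mm/year

True varve count = 14696 − 13 = 14683.
Removing the 30.0 mm offcut leaves 137.3 − 30.0 = 107.3 mm.
Mean rate = 107.3 mm / 14683 years ≈ 0.01 mm/year.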